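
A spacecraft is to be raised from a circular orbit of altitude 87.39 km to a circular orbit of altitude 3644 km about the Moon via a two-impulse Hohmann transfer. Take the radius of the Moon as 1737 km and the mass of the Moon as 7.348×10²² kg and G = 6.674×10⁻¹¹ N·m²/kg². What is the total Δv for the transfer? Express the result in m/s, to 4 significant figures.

μ = GM = 6.674×10⁻¹¹ × 7.348×10²² = 4.904×10¹² m³/s².
r₁ = 1737 + 87.39 = 1824.4 km = 1.8244×10⁶ m.
r₂ = 1737 + 3644 = 5381.0 km = 5.3810×10⁶ m.
Transfer ellipse a_t = (r₁ + r₂)/2 = 3.603×10⁶ m.
At r₁: circular v_c1 = √(μ/r₁) = 1640 m/s; transfer-perilune v_p = √[μ(2/r₁ − 1/a_t)] = 2004 m/s.
Δv₁ = v_p − v_c1 = 364.2 m/s.
At r₂: circular v_c2 = √(μ/r₂) = 954.7 m/s; transfer-apolune v_a = √[μ(2/r₂ − 1/a_t)] = 679.3 m/s.
Δv₂ = v_c2 − v_a = 275.3 m/s.
Total Δv = Δv₁ + Δv₂ = 639.5 m/s.

Δv_total ≈ 639.5 m/s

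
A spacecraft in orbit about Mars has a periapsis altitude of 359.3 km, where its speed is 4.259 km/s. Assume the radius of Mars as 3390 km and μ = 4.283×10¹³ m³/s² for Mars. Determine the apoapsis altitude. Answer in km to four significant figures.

apoapsis altitude ≈ 11060 km

r_p = 3390 + 359.3 = 3749.3 km = 3.749×10⁶ m.
Specific energy ε = v²/2 − μ/r = -2.354×10⁶ J/kg, so a = −μ/(2ε) = 9.098×10⁶ m.
The apsides satisfy r_p + r_a = 2a, so the apoapsis radius is 2a − r_p = 1.445×10⁷ m = 14446 km.
Apoapsis altitude = 14446 − 3390 = 11056 km.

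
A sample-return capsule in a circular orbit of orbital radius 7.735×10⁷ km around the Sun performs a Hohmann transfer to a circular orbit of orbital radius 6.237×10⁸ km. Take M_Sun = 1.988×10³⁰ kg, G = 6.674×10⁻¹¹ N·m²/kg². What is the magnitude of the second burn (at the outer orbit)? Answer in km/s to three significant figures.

Δv ≈ 7.73 km/s

μ = GM = 6.674×10⁻¹¹ × 1.988×10³⁰ = 1.327×10²⁰ m³/s².
r₁ = 7.735×10⁷ km = 7.735×10¹⁰ m.
r₂ = 6.237×10⁸ km = 6.237×10¹¹ m.
Transfer ellipse a_t = (r₁ + r₂)/2 = 3.505×10¹¹ m.
At r₁: circular v_c1 = √(μ/r₁) = 41420 m/s; transfer-perihelion v_p = √[μ(2/r₁ − 1/a_t)] = 55250 m/s.
At r₂: circular v_c2 = √(μ/r₂) = 14590 m/s; transfer-aphelion v_a = √[μ(2/r₂ − 1/a_t)] = 6851 m/s.
Δv₂ = v_c2 − v_a = 7734 m/s.
= 7.734 km/s.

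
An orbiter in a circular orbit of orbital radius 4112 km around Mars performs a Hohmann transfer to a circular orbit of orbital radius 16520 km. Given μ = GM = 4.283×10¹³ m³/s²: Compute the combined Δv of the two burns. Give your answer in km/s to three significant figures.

Δv_total ≈ 1.45 km/s

r₁ = 4112 km = 4.112×10⁶ m.
r₂ = 16520 km = 1.652×10⁷ m.
Transfer ellipse a_t = (r₁ + r₂)/2 = 1.032×10⁷ m.
At r₁: circular v_c1 = √(μ/r₁) = 3227 m/s; transfer-periapsis v_p = √[μ(2/r₁ − 1/a_t)] = 4084 m/s.
Δv₁ = v_p − v_c1 = 856.7 m/s.
At r₂: circular v_c2 = √(μ/r₂) = 1610 m/s; transfer-apoapsis v_a = √[μ(2/r₂ − 1/a_t)] = 1017 m/s.
Δv₂ = v_c2 − v_a = 593.6 m/s.
Total Δv = Δv₁ + Δv₂ = 1450 m/s = 1.450 km/s.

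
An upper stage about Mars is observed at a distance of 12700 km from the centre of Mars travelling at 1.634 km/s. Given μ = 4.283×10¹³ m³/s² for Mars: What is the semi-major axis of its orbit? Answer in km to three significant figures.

a ≈ 10500 km

r = 1.270×10⁷ m.
Specific orbital energy ε = v²/2 − μ/r = (1634)²/2 − 4.283×10¹³/1.270×10⁷ = -2.037×10⁶ J/kg.
Since ε = −μ/(2a), a = −μ/(2ε) = 1.051×10⁷ m = 10511 km.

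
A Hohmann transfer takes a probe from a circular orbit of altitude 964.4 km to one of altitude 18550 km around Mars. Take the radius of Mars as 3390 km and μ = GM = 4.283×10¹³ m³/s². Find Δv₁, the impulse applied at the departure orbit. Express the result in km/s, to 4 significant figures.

r₁ = 3390 + 964.4 = 4354.4 km = 4.3544×10⁶ m.
r₂ = 3390 + 18550 = 21940 km = 2.1940×10⁷ m.
Transfer ellipse a_t = (r₁ + r₂)/2 = 1.315×10⁷ m.
At r₁: circular v_c1 = √(μ/r₁) = 3136 m/s; transfer-periapsis v_p = √[μ(2/r₁ − 1/a_t)] = 4051 m/s.
Δv₁ = v_p − v_c1 = 915.2 m/s.
= 0.9152 km/s.

Δv ≈ 0.9152 km/s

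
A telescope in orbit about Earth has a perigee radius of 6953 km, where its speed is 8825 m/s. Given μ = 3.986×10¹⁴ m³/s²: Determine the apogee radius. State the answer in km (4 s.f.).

apogee radius ≈ 14720 km

r_p = 6.953×10⁶ m.
Specific energy ε = v²/2 − μ/r = -1.839×10⁷ J/kg, so a = −μ/(2ε) = 1.084×10⁷ m.
The apsides satisfy r_p + r_a = 2a, so the apogee radius is 2a − r_p = 1.472×10⁷ m = 14725 km.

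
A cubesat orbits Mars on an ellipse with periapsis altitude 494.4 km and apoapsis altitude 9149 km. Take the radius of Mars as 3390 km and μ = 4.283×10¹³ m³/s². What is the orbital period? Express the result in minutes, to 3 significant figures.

T ≈ 377 minutes

r_p = 3390 + 494.4 = 3884.4 km = 3.8844×10⁶ m.
r_a = 3390 + 9149 = 12539 km = 1.2539×10⁷ m.
Semi-major axis a = (r_p + r_a)/2 = (3884.4 + 12539)/2 = 8211.7 km = 8.212×10⁶ m.
By Kepler's third law T = 2π√(a³/μ) = 2π × 3.596×10³ = 2.259×10⁴ s.
= 376.5 minutes.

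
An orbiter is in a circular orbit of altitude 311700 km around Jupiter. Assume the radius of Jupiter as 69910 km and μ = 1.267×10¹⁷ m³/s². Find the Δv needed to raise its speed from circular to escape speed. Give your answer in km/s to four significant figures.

r = 69910 + 311700 = 381610 km = 3.8161×10⁸ m.
Circular speed v_c = √(μ/r) = 18220 m/s.
Escape speed v_esc = √(2μ/r) = √2 × v_c = 25770 m/s.
Δv = v_esc − v_c = 7547 m/s = 7.547 km/s.

Δv ≈ 7.547 km/s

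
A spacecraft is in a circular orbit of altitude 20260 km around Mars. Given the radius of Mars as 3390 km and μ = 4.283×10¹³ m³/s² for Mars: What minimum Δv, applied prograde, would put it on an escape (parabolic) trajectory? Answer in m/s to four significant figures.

r = 3390 + 20260 = 23650 km = 2.3650×10⁷ m.
Circular speed v_c = √(μ/r) = 1346 m/s.
Escape speed v_esc = √(2μ/r) = √2 × v_c = 1903 m/s.
Δv = v_esc − v_c = 557.4 m/s.

Δv ≈ 557.4 m/s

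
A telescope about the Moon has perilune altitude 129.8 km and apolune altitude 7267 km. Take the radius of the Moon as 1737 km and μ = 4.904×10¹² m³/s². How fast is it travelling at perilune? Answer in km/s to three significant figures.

v ≈ 2.09 km/s

r_p = 1737 + 129.8 = 1866.8 km = 1.8668×10⁶ m.
r_a = 1737 + 7267 = 9004.0 km = 9.0040×10⁶ m.
Semi-major axis a = (r_p + r_a)/2 = 5435.4 km = 5.435×10⁶ m.
Vis-viva: v² = μ(2/r − 1/a) = 4.904×10¹² × (1.071×10⁻⁶ − 1.840×10⁻⁷) = 4.352×10⁶ m²/s².
v = 2086 m/s = 2.086 km/s.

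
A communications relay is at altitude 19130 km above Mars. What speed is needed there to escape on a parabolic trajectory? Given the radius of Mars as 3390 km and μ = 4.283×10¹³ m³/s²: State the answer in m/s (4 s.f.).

v_esc ≈ 1950 m/s

r = 3390 + 19130 = 22520 km = 2.2520×10⁷ m.
Escape speed v_esc = √(2μ/r) = √(2 × 4.283×10¹³ / 2.252×10⁷) = √(3.804×10⁶) = 1950 m/s.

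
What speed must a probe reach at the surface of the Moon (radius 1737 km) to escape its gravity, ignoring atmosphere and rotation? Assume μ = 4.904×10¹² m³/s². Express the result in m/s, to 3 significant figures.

v_esc ≈ 2380 m/s

r = R = 1.737×10⁶ m.
Escape speed v_esc = √(2μ/r) = √(2 × 4.904×10¹² / 1.737×10⁶) = √(5.647×10⁶) = 2376 m/s.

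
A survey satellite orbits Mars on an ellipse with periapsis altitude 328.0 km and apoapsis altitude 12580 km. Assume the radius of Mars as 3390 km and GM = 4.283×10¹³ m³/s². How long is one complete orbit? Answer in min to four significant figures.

r_p = 3390 + 328.0 = 3718.0 km = 3.7180×10⁶ m.
r_a = 3390 + 12580 = 15970 km = 1.5970×10⁷ m.
Semi-major axis a = (r_p + r_a)/2 = (3718.0 + 15970)/2 = 9844.0 km = 9.844×10⁶ m.
By Kepler's third law T = 2π√(a³/μ) = 2π × 4.719×10³ = 2.965×10⁴ s.
= 494.2 min.

T ≈ 494.2 min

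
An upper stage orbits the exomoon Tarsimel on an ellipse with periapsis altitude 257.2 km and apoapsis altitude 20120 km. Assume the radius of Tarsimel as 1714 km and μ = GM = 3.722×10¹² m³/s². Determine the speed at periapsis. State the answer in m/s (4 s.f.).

v ≈ 1861 m/s

r_p = 1714 + 257.2 = 1971.2 km = 1.9712×10⁶ m.
r_a = 1714 + 20120 = 21834 km = 2.1834×10⁷ m.
Semi-major axis a = (r_p + r_a)/2 = 11903 km = 1.190×10⁷ m.
Vis-viva: v² = μ(2/r − 1/a) = 3.722×10¹² × (1.015×10⁻⁶ − 8.402×10⁻⁸) = 3.464×10⁶ m²/s².
v = 1861 m/s.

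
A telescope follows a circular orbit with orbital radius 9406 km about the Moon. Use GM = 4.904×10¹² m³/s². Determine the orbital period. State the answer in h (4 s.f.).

r = 9406 km = 9.406×10⁶ m.
Kepler's third law: T = 2π√(r³/μ) = 2π√((9.406×10⁶)³ / 4.904×10¹²).
r³/μ = 1.697×10⁸ s², so T = 2π × 1.303×10⁴ = 8.185×10⁴ s.
Converting: 8.185×10⁴ s ÷ 3600 = 22.74 h.

T ≈ 22.74 h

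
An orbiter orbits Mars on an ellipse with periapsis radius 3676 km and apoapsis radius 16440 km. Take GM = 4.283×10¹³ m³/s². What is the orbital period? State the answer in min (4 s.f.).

Semi-major axis a = (r_p + r_a)/2 = (3676.0 + 16440)/2 = 10058 km = 1.006×10⁷ m.
By Kepler's third law T = 2π√(a³/μ) = 2π × 4.874×10³ = 3.062×10⁴ s.
= 510.4 min.

T ≈ 510.4 min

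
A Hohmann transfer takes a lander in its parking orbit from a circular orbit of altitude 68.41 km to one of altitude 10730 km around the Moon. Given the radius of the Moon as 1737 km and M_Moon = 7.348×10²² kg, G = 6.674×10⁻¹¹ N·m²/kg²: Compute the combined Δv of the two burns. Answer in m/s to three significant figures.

μ = GM = 6.674×10⁻¹¹ × 7.348×10²² = 4.904×10¹² m³/s².
r₁ = 1737 + 68.41 = 1805.4 km = 1.8054×10⁶ m.
r₂ = 1737 + 10730 = 12467 km = 1.2467×10⁷ m.
Transfer ellipse a_t = (r₁ + r₂)/2 = 7.136×10⁶ m.
At r₁: circular v_c1 = √(μ/r₁) = 1648 m/s; transfer-perilune v_p = √[μ(2/r₁ − 1/a_t)] = 2178 m/s.
Δv₁ = v_p − v_c1 = 530.3 m/s.
At r₂: circular v_c2 = √(μ/r₂) = 627.2 m/s; transfer-apolune v_a = √[μ(2/r₂ − 1/a_t)] = 315.5 m/s.
Δv₂ = v_c2 − v_a = 311.7 m/s.
Total Δv = Δv₁ + Δv₂ = 842.0 m/s.

Δv_total ≈ 842 m/s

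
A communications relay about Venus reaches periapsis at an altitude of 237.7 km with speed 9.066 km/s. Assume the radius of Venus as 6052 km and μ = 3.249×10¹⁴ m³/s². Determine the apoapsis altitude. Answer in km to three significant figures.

r_p = 6052 + 237.7 = 6289.7 km = 6.290×10⁶ m.
Specific energy ε = v²/2 − μ/r = -1.056×10⁷ J/kg, so a = −μ/(2ε) = 1.538×10⁷ m.
The apsides satisfy r_p + r_a = 2a, so the apoapsis radius is 2a − r_p = 2.448×10⁷ m = 24478 km.
Apoapsis altitude = 24478 − 6052 = 18426 km.

apoapsis altitude ≈ 18400 km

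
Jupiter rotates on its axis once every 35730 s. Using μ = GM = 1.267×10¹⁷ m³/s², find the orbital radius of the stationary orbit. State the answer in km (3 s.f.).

r_sync ≈ 1.60×10⁵ km

A synchronous orbit has period T, so by Kepler's third law a = (μT²/4π²)^(1/3).
μT²/4π² = 1.267×10¹⁷ × (3.573×10⁴)² / 39.48 = 4.097×10²⁴ m³.
a = 1.600×10⁸ m = 1.6002×10⁵ km.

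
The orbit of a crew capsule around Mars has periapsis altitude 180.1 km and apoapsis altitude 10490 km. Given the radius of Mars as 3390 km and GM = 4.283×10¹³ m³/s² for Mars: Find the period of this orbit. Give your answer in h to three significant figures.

T ≈ 6.87 h

r_p = 3390 + 180.1 = 3570.1 km = 3.5701×10⁶ m.
r_a = 3390 + 10490 = 13880 km = 1.3880×10⁷ m.
Semi-major axis a = (r_p + r_a)/2 = (3570.1 + 13880)/2 = 8725.0 km = 8.725×10⁶ m.
By Kepler's third law T = 2π√(a³/μ) = 2π × 3.938×10³ = 2.474×10⁴ s.
= 6.873 h.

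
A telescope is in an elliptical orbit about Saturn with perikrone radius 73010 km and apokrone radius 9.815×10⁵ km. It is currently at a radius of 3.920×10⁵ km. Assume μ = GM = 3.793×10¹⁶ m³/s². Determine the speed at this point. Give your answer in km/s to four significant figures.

Semi-major axis a = (r_p + r_a)/2 = 5.2726×10⁵ km = 5.273×10⁸ m.
Vis-viva: v² = μ(2/r − 1/a) = 3.793×10¹⁶ × (5.102×10⁻⁹ − 1.897×10⁻⁹) = 1.216×10⁸ m²/s².
v = 11030 m/s = 11.03 km/s.

v ≈ 11.03 km/s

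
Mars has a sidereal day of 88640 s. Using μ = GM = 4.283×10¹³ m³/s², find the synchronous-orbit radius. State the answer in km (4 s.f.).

A synchronous orbit has period T, so by Kepler's third law a = (μT²/4π²)^(1/3).
μT²/4π² = 4.283×10¹³ × (8.864×10⁴)² / 39.48 = 8.524×10²¹ m³.
a = 2.043×10⁷ m = 20428 km.

r_sync ≈ 20430 km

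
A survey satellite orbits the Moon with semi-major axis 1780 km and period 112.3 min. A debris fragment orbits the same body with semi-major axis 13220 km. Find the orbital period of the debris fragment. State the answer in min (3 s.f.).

T₂ ≈ 2270 min

Kepler's third law: T² ∝ a³, so T₂ = T₁ (a₂/a₁)^(3/2).
a₂/a₁ = 7.427, (a₂/a₁)^(3/2) = 20.24.
T₂ = 112.3 × 20.24 = 2273 min.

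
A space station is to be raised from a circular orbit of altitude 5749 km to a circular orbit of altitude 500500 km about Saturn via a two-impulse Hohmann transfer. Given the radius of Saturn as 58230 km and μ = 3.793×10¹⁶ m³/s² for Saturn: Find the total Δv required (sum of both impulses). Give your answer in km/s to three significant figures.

Δv_total ≈ 12.8 km/s

r₁ = 58230 + 5749 = 63979 km = 6.3979×10⁷ m.
r₂ = 58230 + 500500 = 558730 km = 5.5873×10⁸ m.
Transfer ellipse a_t = (r₁ + r₂)/2 = 3.114×10⁸ m.
At r₁: circular v_c1 = √(μ/r₁) = 24350 m/s; transfer-perikrone v_p = √[μ(2/r₁ − 1/a_t)] = 32620 m/s.
Δv₁ = v_p − v_c1 = 8269 m/s.
At r₂: circular v_c2 = √(μ/r₂) = 8239 m/s; transfer-apokrone v_a = √[μ(2/r₂ − 1/a_t)] = 3735 m/s.
Δv₂ = v_c2 − v_a = 4504 m/s.
Total Δv = Δv₁ + Δv₂ = 12770 m/s = 12.77 km/s.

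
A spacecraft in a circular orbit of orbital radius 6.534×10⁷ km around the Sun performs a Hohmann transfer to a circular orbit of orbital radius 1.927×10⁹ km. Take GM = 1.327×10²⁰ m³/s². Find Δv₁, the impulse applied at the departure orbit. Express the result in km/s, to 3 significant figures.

Δv ≈ 17.6 km/s

r₁ = 6.534×10⁷ km = 6.534×10¹⁰ m.
r₂ = 1.927×10⁹ km = 1.927×10¹² m.
Transfer ellipse a_t = (r₁ + r₂)/2 = 9.962×10¹¹ m.
At r₁: circular v_c1 = √(μ/r₁) = 45070 m/s; transfer-perihelion v_p = √[μ(2/r₁ − 1/a_t)] = 62680 m/s.
Δv₁ = v_p − v_c1 = 17610 m/s.
= 17.61 km/s.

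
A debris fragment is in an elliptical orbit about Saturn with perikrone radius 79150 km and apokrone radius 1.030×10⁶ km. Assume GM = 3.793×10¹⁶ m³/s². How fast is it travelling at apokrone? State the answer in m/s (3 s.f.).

Semi-major axis a = (r_p + r_a)/2 = 5.5458×10⁵ km = 5.546×10⁸ m.
Vis-viva: v² = μ(2/r − 1/a) = 3.793×10¹⁶ × (1.942×10⁻⁹ − 1.803×10⁻⁹) = 5.256×10⁶ m²/s².
v = 2293 m/s.

v ≈ 2290 m/s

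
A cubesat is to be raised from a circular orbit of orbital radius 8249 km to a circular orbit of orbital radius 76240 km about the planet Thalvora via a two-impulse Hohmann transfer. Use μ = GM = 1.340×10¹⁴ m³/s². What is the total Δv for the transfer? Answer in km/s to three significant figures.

r₁ = 8249 km = 8.249×10⁶ m.
r₂ = 76240 km = 7.624×10⁷ m.
Transfer ellipse a_t = (r₁ + r₂)/2 = 4.224×10⁷ m.
At r₁: circular v_c1 = √(μ/r₁) = 4030 m/s; transfer-periapsis v_p = √[μ(2/r₁ − 1/a_t)] = 5414 m/s.
Δv₁ = v_p − v_c1 = 1384 m/s.
At r₂: circular v_c2 = √(μ/r₂) = 1326 m/s; transfer-apoapsis v_a = √[μ(2/r₂ − 1/a_t)] = 585.8 m/s.
Δv₂ = v_c2 − v_a = 739.9 m/s.
Total Δv = Δv₁ + Δv₂ = 2124 m/s = 2.124 km/s.

Δv_total ≈ 2.12 km/s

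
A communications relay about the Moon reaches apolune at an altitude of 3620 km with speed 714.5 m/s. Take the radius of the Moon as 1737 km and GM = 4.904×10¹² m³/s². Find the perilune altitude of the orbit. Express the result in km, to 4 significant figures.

perilune altitude ≈ 334.2 km

r_a = 1737 + 3620 = 5357.0 km = 5.357×10⁶ m.
Specific energy ε = v²/2 − μ/r = -6.602×10⁵ J/kg, so a = −μ/(2ε) = 3.714×10⁶ m.
The apsides satisfy r_p + r_a = 2a, so the perilune radius is 2a − r_a = 2.071×10⁶ m = 2071.2 km.
Perilune altitude = 2071.2 − 1737 = 334.25 km.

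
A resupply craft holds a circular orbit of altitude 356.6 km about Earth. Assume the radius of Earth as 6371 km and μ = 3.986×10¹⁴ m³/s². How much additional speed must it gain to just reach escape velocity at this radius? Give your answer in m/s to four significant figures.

r = 6371 + 356.6 = 6727.6 km = 6.7276×10⁶ m.
Circular speed v_c = √(μ/r) = 7697 m/s.
Escape speed v_esc = √(2μ/r) = √2 × v_c = 10890 m/s.
Δv = v_esc − v_c = 3188 m/s.

Δv ≈ 3188 m/s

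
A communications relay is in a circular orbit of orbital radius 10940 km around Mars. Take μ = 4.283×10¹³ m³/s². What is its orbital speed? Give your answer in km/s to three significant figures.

v ≈ 1.98 km/s

r = 10940 km = 1.094×10⁷ m.
For a circular orbit v = √(μ/r) = √(4.283×10¹³ / 1.094×10⁷) = √(3.915×10⁶) = 1979 m/s.
That is 1.979 km/s.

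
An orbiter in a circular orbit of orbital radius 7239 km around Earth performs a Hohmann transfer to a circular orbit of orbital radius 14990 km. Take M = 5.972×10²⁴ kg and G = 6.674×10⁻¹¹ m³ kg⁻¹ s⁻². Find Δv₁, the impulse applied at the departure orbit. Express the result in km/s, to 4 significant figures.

μ = GM = 6.674×10⁻¹¹ × 5.972×10²⁴ = 3.986×10¹⁴ m³/s².
r₁ = 7239 km = 7.239×10⁶ m.
r₂ = 14990 km = 1.499×10⁷ m.
Transfer ellipse a_t = (r₁ + r₂)/2 = 1.111×10⁷ m.
At r₁: circular v_c1 = √(μ/r₁) = 7420 m/s; transfer-perigee v_p = √[μ(2/r₁ − 1/a_t)] = 8617 m/s.
Δv₁ = v_p − v_c1 = 1197 m/s.
= 1.197 km/s.

Δv ≈ 1.197 km/s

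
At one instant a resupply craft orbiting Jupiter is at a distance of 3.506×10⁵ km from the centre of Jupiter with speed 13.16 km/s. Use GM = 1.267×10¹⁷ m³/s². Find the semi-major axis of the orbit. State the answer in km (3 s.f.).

a ≈ 2.31×10⁵ km

r = 3.506×10⁸ m.
Specific orbital energy ε = v²/2 − μ/r = (13160)²/2 − 1.267×10¹⁷/3.506×10⁸ = -2.748×10⁸ J/kg.
Since ε = −μ/(2a), a = −μ/(2ε) = 2.305×10⁸ m = 2.3054×10⁵ km.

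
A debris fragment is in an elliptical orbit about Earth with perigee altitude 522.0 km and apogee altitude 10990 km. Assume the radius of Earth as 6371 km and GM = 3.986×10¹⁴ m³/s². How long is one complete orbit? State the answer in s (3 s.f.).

r_p = 6371 + 522.0 = 6893.0 km = 6.8930×10⁶ m.
r_a = 6371 + 10990 = 17361 km = 1.7361×10⁷ m.
Semi-major axis a = (r_p + r_a)/2 = (6893.0 + 17361)/2 = 12127 km = 1.213×10⁷ m.
By Kepler's third law T = 2π√(a³/μ) = 2π × 2.115×10³ = 1.329×10⁴ s.

T ≈ 13300 s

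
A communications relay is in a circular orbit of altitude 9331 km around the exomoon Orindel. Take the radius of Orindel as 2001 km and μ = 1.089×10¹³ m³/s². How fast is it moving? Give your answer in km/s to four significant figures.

r = 2001 + 9331 = 11332 km = 1.1332×10⁷ m.
For a circular orbit v = √(μ/r) = √(1.089×10¹³ / 1.133×10⁷) = √(9.610×10⁵) = 980.3 m/s.
That is 0.9803 km/s.

v ≈ 0.9803 km/s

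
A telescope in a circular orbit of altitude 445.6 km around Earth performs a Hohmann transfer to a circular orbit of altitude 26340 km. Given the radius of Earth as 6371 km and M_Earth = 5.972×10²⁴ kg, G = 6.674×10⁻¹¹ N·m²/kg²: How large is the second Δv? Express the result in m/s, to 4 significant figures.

Δv ≈ 1441 m/s

μ = GM = 6.674×10⁻¹¹ × 5.972×10²⁴ = 3.986×10¹⁴ m³/s².
r₁ = 6371 + 445.6 = 6816.6 km = 6.8166×10⁶ m.
r₂ = 6371 + 26340 = 32711 km = 3.2711×10⁷ m.
Transfer ellipse a_t = (r₁ + r₂)/2 = 1.976×10⁷ m.
At r₁: circular v_c1 = √(μ/r₁) = 7647 m/s; transfer-perigee v_p = √[μ(2/r₁ − 1/a_t)] = 9837 m/s.
At r₂: circular v_c2 = √(μ/r₂) = 3491 m/s; transfer-apogee v_a = √[μ(2/r₂ − 1/a_t)] = 2050 m/s.
Δv₂ = v_c2 − v_a = 1441 m/s.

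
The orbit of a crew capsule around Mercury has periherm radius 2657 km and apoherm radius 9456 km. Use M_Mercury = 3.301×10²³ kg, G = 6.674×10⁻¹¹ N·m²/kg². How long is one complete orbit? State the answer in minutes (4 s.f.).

μ = GM = 6.674×10⁻¹¹ × 3.301×10²³ = 2.203×10¹³ m³/s².
Semi-major axis a = (r_p + r_a)/2 = (2657.0 + 9456.0)/2 = 6056.5 km = 6.056×10⁶ m.
By Kepler's third law T = 2π√(a³/μ) = 2π × 3.176×10³ = 1.995×10⁴ s.
= 332.5 minutes.

T ≈ 332.5 minutes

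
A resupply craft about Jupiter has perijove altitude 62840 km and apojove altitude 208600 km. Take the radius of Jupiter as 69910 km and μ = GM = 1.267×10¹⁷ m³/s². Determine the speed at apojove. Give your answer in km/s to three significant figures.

r_p = 69910 + 62840 = 132750 km = 1.3275×10⁸ m.
r_a = 69910 + 208600 = 278510 km = 2.7851×10⁸ m.
Semi-major axis a = (r_p + r_a)/2 = 2.0563×10⁵ km = 2.056×10⁸ m.
Vis-viva: v² = μ(2/r − 1/a) = 1.267×10¹⁷ × (7.181×10⁻⁹ − 4.863×10⁻⁹) = 2.937×10⁸ m²/s².
v = 17140 m/s = 17.14 km/s.

v ≈ 17.1 km/s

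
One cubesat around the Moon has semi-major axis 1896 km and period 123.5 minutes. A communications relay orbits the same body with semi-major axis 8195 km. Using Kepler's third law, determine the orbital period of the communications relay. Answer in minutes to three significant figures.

Kepler's third law: T² ∝ a³, so T₂ = T₁ (a₂/a₁)^(3/2).
a₂/a₁ = 4.322, (a₂/a₁)^(3/2) = 8.986.
T₂ = 123.5 × 8.986 = 1110 minutes.

T₂ ≈ 1110 minutes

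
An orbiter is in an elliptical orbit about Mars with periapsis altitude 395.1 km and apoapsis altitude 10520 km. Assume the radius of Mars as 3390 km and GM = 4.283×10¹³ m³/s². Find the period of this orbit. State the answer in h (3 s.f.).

T ≈ 7.02 h

r_p = 3390 + 395.1 = 3785.1 km = 3.7851×10⁶ m.
r_a = 3390 + 10520 = 13910 km = 1.3910×10⁷ m.
Semi-major axis a = (r_p + r_a)/2 = (3785.1 + 13910)/2 = 8847.5 km = 8.848×10⁶ m.
By Kepler's third law T = 2π√(a³/μ) = 2π × 4.021×10³ = 2.527×10⁴ s.
= 7.018 h.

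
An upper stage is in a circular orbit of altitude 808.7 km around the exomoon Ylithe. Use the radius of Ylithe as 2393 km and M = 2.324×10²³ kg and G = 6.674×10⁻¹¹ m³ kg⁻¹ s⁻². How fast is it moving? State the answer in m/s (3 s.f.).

v ≈ 2200 m/s

μ = GM = 6.674×10⁻¹¹ × 2.324×10²³ = 1.551×10¹³ m³/s².
r = 2393 + 808.7 = 3201.7 km = 3.2017×10⁶ m.
For a circular orbit v = √(μ/r) = √(1.551×10¹³ / 3.202×10⁶) = √(4.844×10⁶) = 2201 m/s.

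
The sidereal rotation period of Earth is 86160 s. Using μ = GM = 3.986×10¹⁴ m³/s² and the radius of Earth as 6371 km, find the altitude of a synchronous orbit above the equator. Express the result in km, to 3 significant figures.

A synchronous orbit has period T, so by Kepler's third law a = (μT²/4π²)^(1/3).
μT²/4π² = 3.986×10¹⁴ × (8.616×10⁴)² / 39.48 = 7.495×10²² m³.
a = 4.216×10⁷ m = 42163 km.
Altitude h = a − R = 42163 − 6371 = 35792 km.

h_sync ≈ 35800 km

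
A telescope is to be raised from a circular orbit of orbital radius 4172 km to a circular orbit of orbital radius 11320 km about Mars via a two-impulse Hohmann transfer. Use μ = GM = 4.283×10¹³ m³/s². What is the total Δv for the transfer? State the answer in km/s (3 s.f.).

Δv_total ≈ 1.19 km/s

r₁ = 4172 km = 4.172×10⁶ m.
r₂ = 11320 km = 1.132×10⁷ m.
Transfer ellipse a_t = (r₁ + r₂)/2 = 7.746×10⁶ m.
At r₁: circular v_c1 = √(μ/r₁) = 3204 m/s; transfer-periapsis v_p = √[μ(2/r₁ − 1/a_t)] = 3873 m/s.
Δv₁ = v_p − v_c1 = 669.3 m/s.
At r₂: circular v_c2 = √(μ/r₂) = 1945 m/s; transfer-apoapsis v_a = √[μ(2/r₂ − 1/a_t)] = 1428 m/s.
Δv₂ = v_c2 − v_a = 517.6 m/s.
Total Δv = Δv₁ + Δv₂ = 1187 m/s = 1.187 km/s.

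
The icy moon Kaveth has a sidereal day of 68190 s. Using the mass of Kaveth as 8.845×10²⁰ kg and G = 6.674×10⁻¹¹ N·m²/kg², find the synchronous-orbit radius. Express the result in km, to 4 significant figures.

r_sync ≈ 1909 km

μ = GM = 6.674×10⁻¹¹ × 8.845×10²⁰ = 5.903×10¹⁰ m³/s².
A synchronous orbit has period T, so by Kepler's third law a = (μT²/4π²)^(1/3).
μT²/4π² = 5.903×10¹⁰ × (6.819×10⁴)² / 39.48 = 6.953×10¹⁸ m³.
a = 1.909×10⁶ m = 1908.6 km.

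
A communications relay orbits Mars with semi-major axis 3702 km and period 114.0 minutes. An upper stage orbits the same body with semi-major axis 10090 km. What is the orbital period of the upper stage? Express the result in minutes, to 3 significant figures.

T₂ ≈ 513 minutes

Kepler's third law: T² ∝ a³, so T₂ = T₁ (a₂/a₁)^(3/2).
a₂/a₁ = 2.726, (a₂/a₁)^(3/2) = 4.500.
T₂ = 114.0 × 4.500 = 513.0 minutes.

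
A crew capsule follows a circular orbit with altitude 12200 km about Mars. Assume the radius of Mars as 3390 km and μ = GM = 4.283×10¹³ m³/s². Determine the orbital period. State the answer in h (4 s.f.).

r = 3390 + 12200 = 15590 km = 1.5590×10⁷ m.
Kepler's third law: T = 2π√(r³/μ) = 2π√((1.559×10⁷)³ / 4.283×10¹³).
r³/μ = 8.847×10⁷ s², so T = 2π × 9.406×10³ = 5.910×10⁴ s.
Converting: 5.910×10⁴ s ÷ 3600 = 16.42 h.

T ≈ 16.42 h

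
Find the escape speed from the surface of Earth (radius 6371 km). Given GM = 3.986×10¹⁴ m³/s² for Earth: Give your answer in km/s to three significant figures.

v_esc ≈ 11.2 km/s

r = R = 6.371×10⁶ m.
Escape speed v_esc = √(2μ/r) = √(2 × 3.986×10¹⁴ / 6.371×10⁶) = √(1.251×10⁸) = 11190 m/s.
= 11.19 km/s.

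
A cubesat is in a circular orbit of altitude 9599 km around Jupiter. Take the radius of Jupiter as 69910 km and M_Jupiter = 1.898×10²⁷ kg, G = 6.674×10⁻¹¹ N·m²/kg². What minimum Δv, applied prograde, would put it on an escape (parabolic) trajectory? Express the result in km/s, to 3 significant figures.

μ = GM = 6.674×10⁻¹¹ × 1.898×10²⁷ = 1.267×10¹⁷ m³/s².
r = 69910 + 9599 = 79509 km = 7.9509×10⁷ m.
Circular speed v_c = √(μ/r) = 39910 m/s.
Escape speed v_esc = √(2μ/r) = √2 × v_c = 56450 m/s.
Δv = v_esc − v_c = 16530 m/s = 16.53 km/s.

Δv ≈ 16.5 km/s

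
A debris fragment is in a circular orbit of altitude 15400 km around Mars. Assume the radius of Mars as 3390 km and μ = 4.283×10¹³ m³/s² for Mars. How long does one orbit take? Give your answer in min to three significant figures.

r = 3390 + 15400 = 18790 km = 1.8790×10⁷ m.
Kepler's third law: T = 2π√(r³/μ) = 2π√((1.879×10⁷)³ / 4.283×10¹³).
r³/μ = 1.549×10⁸ s², so T = 2π × 1.245×10⁴ = 7.820×10⁴ s.
Converting: 7.820×10⁴ s ÷ 60.00 = 1303 min.

T ≈ 1300 min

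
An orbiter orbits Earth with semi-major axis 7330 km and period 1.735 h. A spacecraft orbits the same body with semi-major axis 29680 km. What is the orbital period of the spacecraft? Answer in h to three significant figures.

T₂ ≈ 14.1 h

Kepler's third law: T² ∝ a³, so T₂ = T₁ (a₂/a₁)^(3/2).
a₂/a₁ = 4.049, (a₂/a₁)^(3/2) = 8.148.
T₂ = 1.735 × 8.148 = 14.14 h.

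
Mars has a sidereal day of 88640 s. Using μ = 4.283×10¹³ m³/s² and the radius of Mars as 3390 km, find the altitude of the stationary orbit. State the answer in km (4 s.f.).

h_sync ≈ 17040 km

A synchronous orbit has period T, so by Kepler's third law a = (μT²/4π²)^(1/3).
μT²/4π² = 4.283×10¹³ × (8.864×10⁴)² / 39.48 = 8.524×10²¹ m³.
a = 2.043×10⁷ m = 20428 km.
Altitude h = a − R = 20428 − 3390 = 17038 km.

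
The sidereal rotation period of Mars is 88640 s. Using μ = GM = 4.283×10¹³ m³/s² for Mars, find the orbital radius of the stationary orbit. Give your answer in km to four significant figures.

r_sync ≈ 20430 km

A synchronous orbit has period T, so by Kepler's third law a = (μT²/4π²)^(1/3).
μT²/4π² = 4.283×10¹³ × (8.864×10⁴)² / 39.48 = 8.524×10²¹ m³.
a = 2.043×10⁷ m = 20428 km.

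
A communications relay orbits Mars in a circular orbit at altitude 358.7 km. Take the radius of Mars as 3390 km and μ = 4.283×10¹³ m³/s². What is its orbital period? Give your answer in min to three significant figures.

r = 3390 + 358.7 = 3748.7 km = 3.7487×10⁶ m.
Kepler's third law: T = 2π√(r³/μ) = 2π√((3.749×10⁶)³ / 4.283×10¹³).
r³/μ = 1.230×10⁶ s², so T = 2π × 1.109×10³ = 6.968×10³ s.
Converting: 6.968×10³ s ÷ 60.00 = 116.1 min.

T ≈ 116 min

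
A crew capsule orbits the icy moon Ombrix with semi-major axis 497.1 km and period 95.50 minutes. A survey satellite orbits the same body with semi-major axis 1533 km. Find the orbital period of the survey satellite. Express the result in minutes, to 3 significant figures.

Kepler's third law: T² ∝ a³, so T₂ = T₁ (a₂/a₁)^(3/2).
a₂/a₁ = 3.084, (a₂/a₁)^(3/2) = 5.416.
T₂ = 95.50 × 5.416 = 517.2 minutes.

T₂ ≈ 517 minutes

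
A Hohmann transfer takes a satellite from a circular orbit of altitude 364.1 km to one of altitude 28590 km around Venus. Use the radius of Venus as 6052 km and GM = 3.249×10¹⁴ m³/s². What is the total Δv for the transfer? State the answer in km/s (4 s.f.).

Δv_total ≈ 3.478 km/s

r₁ = 6052 + 364.1 = 6416.1 km = 6.4161×10⁶ m.
r₂ = 6052 + 28590 = 34642 km = 3.4642×10⁷ m.
Transfer ellipse a_t = (r₁ + r₂)/2 = 2.053×10⁷ m.
At r₁: circular v_c1 = √(μ/r₁) = 7116 m/s; transfer-periapsis v_p = √[μ(2/r₁ − 1/a_t)] = 9244 m/s.
Δv₁ = v_p − v_c1 = 2128 m/s.
At r₂: circular v_c2 = √(μ/r₂) = 3062 m/s; transfer-apoapsis v_a = √[μ(2/r₂ − 1/a_t)] = 1712 m/s.
Δv₂ = v_c2 − v_a = 1350 m/s.
Total Δv = Δv₁ + Δv₂ = 3478 m/s = 3.478 km/s.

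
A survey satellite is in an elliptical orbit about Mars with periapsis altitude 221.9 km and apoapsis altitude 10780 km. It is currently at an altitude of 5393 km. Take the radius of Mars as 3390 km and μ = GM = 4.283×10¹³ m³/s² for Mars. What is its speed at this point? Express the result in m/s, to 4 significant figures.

v ≈ 2222 m/s

r_p = 3390 + 221.9 = 3611.9 km = 3.6119×10⁶ m.
r_a = 3390 + 10780 = 14170 km = 1.4170×10⁷ m.
r = 3390 + 5393 = 8783.0 km = 8.783×10⁶ m.
Semi-major axis a = (r_p + r_a)/2 = 8891.0 km = 8.891×10⁶ m.
Vis-viva: v² = μ(2/r − 1/a) = 4.283×10¹³ × (2.277×10⁻⁷ − 1.125×10⁻⁷) = 4.936×10⁶ m²/s².
v = 2222 m/s.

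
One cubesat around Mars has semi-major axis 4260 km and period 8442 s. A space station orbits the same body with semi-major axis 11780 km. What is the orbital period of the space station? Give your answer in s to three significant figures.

T₂ ≈ 38800 s

Kepler's third law: T² ∝ a³, so T₂ = T₁ (a₂/a₁)^(3/2).
a₂/a₁ = 2.765, (a₂/a₁)^(3/2) = 4.598.
T₂ = 8442 × 4.598 = 38820 s.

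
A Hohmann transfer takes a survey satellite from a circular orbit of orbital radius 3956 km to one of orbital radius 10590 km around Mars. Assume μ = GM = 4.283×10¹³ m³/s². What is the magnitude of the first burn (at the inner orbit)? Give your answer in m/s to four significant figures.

Δv ≈ 680.0 m/s

r₁ = 3956 km = 3.956×10⁶ m.
r₂ = 10590 km = 1.059×10⁷ m.
Transfer ellipse a_t = (r₁ + r₂)/2 = 7.273×10⁶ m.
At r₁: circular v_c1 = √(μ/r₁) = 3290 m/s; transfer-periapsis v_p = √[μ(2/r₁ − 1/a_t)] = 3970 m/s.
Δv₁ = v_p − v_c1 = 680.0 m/s.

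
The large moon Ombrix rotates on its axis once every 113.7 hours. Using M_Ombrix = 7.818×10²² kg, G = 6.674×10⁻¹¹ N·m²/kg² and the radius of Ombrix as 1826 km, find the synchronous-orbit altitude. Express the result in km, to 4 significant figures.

μ = GM = 6.674×10⁻¹¹ × 7.818×10²² = 5.218×10¹² m³/s².
T = 113.7 hours = 4.093×10⁵ s.
A synchronous orbit has period T, so by Kepler's third law a = (μT²/4π²)^(1/3).
μT²/4π² = 5.218×10¹² × (4.093×10⁵)² / 39.48 = 2.214×10²² m³.
a = 2.808×10⁷ m = 28081 km.
Altitude h = a − R = 28081 − 1826 = 26255 km.

h_sync ≈ 26260 km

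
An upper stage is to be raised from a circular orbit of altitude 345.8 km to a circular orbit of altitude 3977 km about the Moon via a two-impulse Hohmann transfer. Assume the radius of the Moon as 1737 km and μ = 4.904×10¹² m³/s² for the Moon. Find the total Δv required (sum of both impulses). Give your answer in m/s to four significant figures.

Δv_total ≈ 572.5 m/s

r₁ = 1737 + 345.8 = 2082.8 km = 2.0828×10⁶ m.
r₂ = 1737 + 3977 = 5714.0 km = 5.7140×10⁶ m.
Transfer ellipse a_t = (r₁ + r₂)/2 = 3.898×10⁶ m.
At r₁: circular v_c1 = √(μ/r₁) = 1534 m/s; transfer-perilune v_p = √[μ(2/r₁ − 1/a_t)] = 1858 m/s.
Δv₁ = v_p − v_c1 = 323.3 m/s.
At r₂: circular v_c2 = √(μ/r₂) = 926.4 m/s; transfer-apolune v_a = √[μ(2/r₂ − 1/a_t)] = 677.2 m/s.
Δv₂ = v_c2 − v_a = 249.3 m/s.
Total Δv = Δv₁ + Δv₂ = 572.5 m/s.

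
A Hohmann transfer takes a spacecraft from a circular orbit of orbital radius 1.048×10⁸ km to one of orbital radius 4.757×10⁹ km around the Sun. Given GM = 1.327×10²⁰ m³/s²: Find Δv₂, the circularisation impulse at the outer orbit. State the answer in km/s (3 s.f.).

Δv ≈ 4.18 km/s

r₁ = 1.048×10⁸ km = 1.048×10¹¹ m.
r₂ = 4.757×10⁹ km = 4.757×10¹² m.
Transfer ellipse a_t = (r₁ + r₂)/2 = 2.431×10¹² m.
At r₁: circular v_c1 = √(μ/r₁) = 35580 m/s; transfer-perihelion v_p = √[μ(2/r₁ − 1/a_t)] = 49780 m/s.
At r₂: circular v_c2 = √(μ/r₂) = 5282 m/s; transfer-aphelion v_a = √[μ(2/r₂ − 1/a_t)] = 1097 m/s.
Δv₂ = v_c2 − v_a = 4185 m/s.
= 4.185 km/s.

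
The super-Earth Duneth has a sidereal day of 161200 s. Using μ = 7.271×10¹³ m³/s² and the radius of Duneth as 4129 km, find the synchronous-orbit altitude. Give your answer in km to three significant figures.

h_sync ≈ 32200 km

A synchronous orbit has period T, so by Kepler's third law a = (μT²/4π²)^(1/3).
μT²/4π² = 7.271×10¹³ × (1.612×10⁵)² / 39.48 = 4.786×10²² m³.
a = 3.631×10⁷ m = 36307 km.
Altitude h = a − R = 36307 − 4129 = 32178 km.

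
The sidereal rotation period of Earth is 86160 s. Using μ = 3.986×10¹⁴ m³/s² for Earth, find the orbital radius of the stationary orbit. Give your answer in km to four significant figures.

A synchronous orbit has period T, so by Kepler's third law a = (μT²/4π²)^(1/3).
μT²/4π² = 3.986×10¹⁴ × (8.616×10⁴)² / 39.48 = 7.495×10²² m³.
a = 4.216×10⁷ m = 42163 km.

r_sync ≈ 42160 km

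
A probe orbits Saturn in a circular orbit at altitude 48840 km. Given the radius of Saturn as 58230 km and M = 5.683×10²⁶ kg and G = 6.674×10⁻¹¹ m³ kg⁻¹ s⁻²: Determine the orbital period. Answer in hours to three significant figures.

μ = GM = 6.674×10⁻¹¹ × 5.683×10²⁶ = 3.793×10¹⁶ m³/s².
r = 58230 + 48840 = 107070 km = 1.0707×10⁸ m.
Kepler's third law: T = 2π√(r³/μ) = 2π√((1.071×10⁸)³ / 3.793×10¹⁶).
r³/μ = 3.236×10⁷ s², so T = 2π × 5.689×10³ = 3.574×10⁴ s.
Converting: 3.574×10⁴ s ÷ 3600 = 9.929 hours.

T ≈ 9.93 hours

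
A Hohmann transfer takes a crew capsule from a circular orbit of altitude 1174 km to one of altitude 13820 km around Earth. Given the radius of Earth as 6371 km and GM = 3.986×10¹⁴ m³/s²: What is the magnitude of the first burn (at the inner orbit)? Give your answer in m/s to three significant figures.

r₁ = 6371 + 1174 = 7545.0 km = 7.5450×10⁶ m.
r₂ = 6371 + 13820 = 20191 km = 2.0191×10⁷ m.
Transfer ellipse a_t = (r₁ + r₂)/2 = 1.387×10⁷ m.
At r₁: circular v_c1 = √(μ/r₁) = 7268 m/s; transfer-perigee v_p = √[μ(2/r₁ − 1/a_t)] = 8770 m/s.
Δv₁ = v_p − v_c1 = 1502 m/s.

Δv ≈ 1500 m/s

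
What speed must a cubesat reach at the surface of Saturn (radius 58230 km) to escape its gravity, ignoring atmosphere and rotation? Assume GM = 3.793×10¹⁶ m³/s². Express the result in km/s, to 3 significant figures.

v_esc ≈ 36.1 km/s

r = R = 5.823×10⁷ m.
Escape speed v_esc = √(2μ/r) = √(2 × 3.793×10¹⁶ / 5.823×10⁷) = √(1.303×10⁹) = 36090 m/s.
= 36.09 km/s.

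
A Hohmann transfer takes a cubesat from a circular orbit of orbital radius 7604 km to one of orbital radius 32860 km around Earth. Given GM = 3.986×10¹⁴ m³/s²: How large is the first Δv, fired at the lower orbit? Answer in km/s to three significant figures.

Δv ≈ 1.99 km/s

r₁ = 7604 km = 7.604×10⁶ m.
r₂ = 32860 km = 3.286×10⁷ m.
Transfer ellipse a_t = (r₁ + r₂)/2 = 2.023×10⁷ m.
At r₁: circular v_c1 = √(μ/r₁) = 7240 m/s; transfer-perigee v_p = √[μ(2/r₁ − 1/a_t)] = 9227 m/s.
Δv₁ = v_p − v_c1 = 1987 m/s.
= 1.987 km/s.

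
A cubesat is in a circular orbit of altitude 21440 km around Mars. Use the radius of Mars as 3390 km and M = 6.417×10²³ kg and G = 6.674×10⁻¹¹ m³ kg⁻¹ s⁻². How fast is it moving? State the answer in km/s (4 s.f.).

v ≈ 1.313 km/s

μ = GM = 6.674×10⁻¹¹ × 6.417×10²³ = 4.283×10¹³ m³/s².
r = 3390 + 21440 = 24830 km = 2.4830×10⁷ m.
For a circular orbit v = √(μ/r) = √(4.283×10¹³ / 2.483×10⁷) = √(1.725×10⁶) = 1313 m/s.
That is 1.313 km/s.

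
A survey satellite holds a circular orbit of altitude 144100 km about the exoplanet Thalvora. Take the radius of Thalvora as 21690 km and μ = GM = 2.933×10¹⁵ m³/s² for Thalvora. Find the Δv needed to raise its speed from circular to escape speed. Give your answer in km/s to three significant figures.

r = 21690 + 144100 = 165790 km = 1.6579×10⁸ m.
Circular speed v_c = √(μ/r) = 4206 m/s.
Escape speed v_esc = √(2μ/r) = √2 × v_c = 5948 m/s.
Δv = v_esc − v_c = 1742 m/s = 1.742 km/s.

Δv ≈ 1.74 km/s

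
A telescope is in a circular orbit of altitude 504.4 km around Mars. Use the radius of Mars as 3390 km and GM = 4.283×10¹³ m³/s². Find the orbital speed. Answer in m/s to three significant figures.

v ≈ 3320 m/s

r = 3390 + 504.4 = 3894.4 km = 3.8944×10⁶ m.
For a circular orbit v = √(μ/r) = √(4.283×10¹³ / 3.894×10⁶) = √(1.100×10⁷) = 3316 m/s.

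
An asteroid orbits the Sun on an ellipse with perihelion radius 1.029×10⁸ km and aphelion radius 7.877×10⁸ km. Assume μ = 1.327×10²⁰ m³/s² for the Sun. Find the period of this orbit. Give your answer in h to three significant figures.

Semi-major axis a = (r_p + r_a)/2 = (1.0290×10⁸ + 7.8770×10⁸)/2 = 4.4530×10⁸ km = 4.453×10¹¹ m.
By Kepler's third law T = 2π√(a³/μ) = 2π × 2.580×10⁷ = 1.621×10⁸ s.
= 45020 h.

T ≈ 45000 h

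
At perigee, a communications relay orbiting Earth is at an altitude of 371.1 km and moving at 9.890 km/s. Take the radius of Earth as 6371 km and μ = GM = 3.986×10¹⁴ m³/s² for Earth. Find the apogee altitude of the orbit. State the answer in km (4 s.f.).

r_p = 6371 + 371.1 = 6742.1 km = 6.742×10⁶ m.
Specific energy ε = v²/2 − μ/r = -1.021×10⁷ J/kg, so a = −μ/(2ε) = 1.951×10⁷ m.
The apsides satisfy r_p + r_a = 2a, so the apogee radius is 2a − r_p = 3.228×10⁷ m = 32279 km.
Apogee altitude = 32279 − 6371 = 25908 km.

apogee altitude ≈ 25910 km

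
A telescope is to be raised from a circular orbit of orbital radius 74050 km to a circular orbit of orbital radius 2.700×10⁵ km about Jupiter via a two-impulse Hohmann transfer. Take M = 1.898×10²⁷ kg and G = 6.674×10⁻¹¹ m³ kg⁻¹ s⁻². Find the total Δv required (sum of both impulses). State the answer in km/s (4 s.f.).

Δv_total ≈ 17.91 km/s

μ = GM = 6.674×10⁻¹¹ × 1.898×10²⁷ = 1.267×10¹⁷ m³/s².
r₁ = 74050 km = 7.405×10⁷ m.
r₂ = 2.700×10⁵ km = 2.700×10⁸ m.
Transfer ellipse a_t = (r₁ + r₂)/2 = 1.720×10⁸ m.
At r₁: circular v_c1 = √(μ/r₁) = 41360 m/s; transfer-perijove v_p = √[μ(2/r₁ − 1/a_t)] = 51820 m/s.
Δv₁ = v_p − v_c1 = 10460 m/s.
At r₂: circular v_c2 = √(μ/r₂) = 21660 m/s; transfer-apojove v_a = √[μ(2/r₂ − 1/a_t)] = 14210 m/s.
Δv₂ = v_c2 − v_a = 7449 m/s.
Total Δv = Δv₁ + Δv₂ = 17910 m/s = 17.91 km/s.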